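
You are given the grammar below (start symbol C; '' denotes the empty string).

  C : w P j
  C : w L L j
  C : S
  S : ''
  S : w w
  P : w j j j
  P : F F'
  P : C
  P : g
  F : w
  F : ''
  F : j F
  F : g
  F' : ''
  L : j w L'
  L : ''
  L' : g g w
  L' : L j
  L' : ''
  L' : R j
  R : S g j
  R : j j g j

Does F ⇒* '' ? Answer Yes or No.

F has an ''-production, so F ⇒ ''.

Yes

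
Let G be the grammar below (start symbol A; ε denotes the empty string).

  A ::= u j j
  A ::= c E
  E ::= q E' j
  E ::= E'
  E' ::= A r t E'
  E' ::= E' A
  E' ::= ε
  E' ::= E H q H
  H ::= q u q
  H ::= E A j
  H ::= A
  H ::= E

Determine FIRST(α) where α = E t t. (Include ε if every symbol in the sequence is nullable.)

Add FIRST(E)\{ε} = { c, q, u }; E is nullable, continue.
t is a terminal; add {t} and stop.

{ c, q, t, u }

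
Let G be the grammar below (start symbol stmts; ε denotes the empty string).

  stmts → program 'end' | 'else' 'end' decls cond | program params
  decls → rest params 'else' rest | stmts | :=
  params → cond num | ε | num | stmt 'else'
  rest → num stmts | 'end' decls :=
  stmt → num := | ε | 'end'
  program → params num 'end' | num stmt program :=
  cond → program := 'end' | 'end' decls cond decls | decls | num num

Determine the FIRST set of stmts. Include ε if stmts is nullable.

{ 'else', 'end', :=, num }

From stmts → program 'end': add FIRST(program) = { 'else', 'end', :=, num }.
stmts → 'else' 'end' decls cond contributes {'else'}.
From stmts → program params: add FIRST(program) = { 'else', 'end', :=, num }.
Union: FIRST(stmts) = { 'else', 'end', :=, num }.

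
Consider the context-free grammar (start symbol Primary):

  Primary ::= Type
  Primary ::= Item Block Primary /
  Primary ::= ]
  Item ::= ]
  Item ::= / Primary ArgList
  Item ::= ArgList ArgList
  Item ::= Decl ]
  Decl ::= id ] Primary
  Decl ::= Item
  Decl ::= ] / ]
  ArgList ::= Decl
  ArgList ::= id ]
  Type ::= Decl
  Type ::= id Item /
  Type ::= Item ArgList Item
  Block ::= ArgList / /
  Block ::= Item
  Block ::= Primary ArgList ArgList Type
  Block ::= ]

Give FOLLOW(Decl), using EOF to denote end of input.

In Item ::= Decl ]: add FIRST(]) = { ] }.
In ArgList ::= Decl: Decl is at the end, add FOLLOW(ArgList) = { EOF, /, ], id }.
In Type ::= Decl: Decl is at the end, add FOLLOW(Type) = { EOF, /, ], id }.
Union: FOLLOW(Decl) = { EOF, /, ], id }.

{ EOF, /, ], id }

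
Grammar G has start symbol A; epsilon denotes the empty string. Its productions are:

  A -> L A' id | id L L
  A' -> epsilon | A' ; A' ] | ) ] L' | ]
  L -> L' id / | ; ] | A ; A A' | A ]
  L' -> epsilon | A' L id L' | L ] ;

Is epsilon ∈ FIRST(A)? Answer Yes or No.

Nullable nonterminals: A', L'.
No production of A has an RHS whose symbols are all nullable, so A is not nullable.

No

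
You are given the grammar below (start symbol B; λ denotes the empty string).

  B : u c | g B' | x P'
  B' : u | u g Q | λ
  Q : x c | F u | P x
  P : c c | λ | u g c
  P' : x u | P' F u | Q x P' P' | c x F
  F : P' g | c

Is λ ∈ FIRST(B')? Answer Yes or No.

B' has an λ-production, so B' ⇒ λ.

Yes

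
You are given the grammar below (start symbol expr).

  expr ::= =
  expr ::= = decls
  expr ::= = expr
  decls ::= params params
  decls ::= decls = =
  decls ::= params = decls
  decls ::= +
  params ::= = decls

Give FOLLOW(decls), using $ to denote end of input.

In expr ::= = decls: decls is at the end, add FOLLOW(expr) = { $ }.
In decls ::= decls = =: add FIRST(= =) = { = }.
In decls ::= params = decls: decls is at the end, add FOLLOW(decls) = { $, = }.
In params ::= = decls: decls is at the end, add FOLLOW(params) = { $, = }.
Union: FOLLOW(decls) = { $, = }.

{ $, = }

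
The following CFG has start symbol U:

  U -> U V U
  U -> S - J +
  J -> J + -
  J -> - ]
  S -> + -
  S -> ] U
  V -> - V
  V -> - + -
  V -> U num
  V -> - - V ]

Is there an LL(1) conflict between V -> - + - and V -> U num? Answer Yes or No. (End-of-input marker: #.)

No

FIRST(- + -) = { - } and FIRST(U num) = { +, ] }.
The FIRST sets are disjoint and neither alternative is nullable — no conflict.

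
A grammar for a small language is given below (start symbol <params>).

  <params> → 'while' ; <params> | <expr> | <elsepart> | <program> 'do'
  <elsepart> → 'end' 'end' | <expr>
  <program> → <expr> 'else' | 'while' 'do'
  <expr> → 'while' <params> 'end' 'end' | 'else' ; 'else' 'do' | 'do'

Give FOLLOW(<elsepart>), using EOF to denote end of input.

{ EOF, 'end' }

In <params> → <elsepart>: <elsepart> is at the end, add FOLLOW(<params>) = { EOF, 'end' }.
Union: FOLLOW(<elsepart>) = { EOF, 'end' }.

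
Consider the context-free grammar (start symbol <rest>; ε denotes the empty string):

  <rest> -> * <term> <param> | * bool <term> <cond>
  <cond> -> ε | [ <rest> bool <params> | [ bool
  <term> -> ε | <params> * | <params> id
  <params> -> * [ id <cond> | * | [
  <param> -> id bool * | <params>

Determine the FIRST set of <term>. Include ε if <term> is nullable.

<term> -> ε contributes ε.
From <term> -> <params> *: add FIRST(<params>) = { *, [ }.
From <term> -> <params> id: add FIRST(<params>) = { *, [ }.
Union: FIRST(<term>) = { *, [, ε }.

{ *, [, ε }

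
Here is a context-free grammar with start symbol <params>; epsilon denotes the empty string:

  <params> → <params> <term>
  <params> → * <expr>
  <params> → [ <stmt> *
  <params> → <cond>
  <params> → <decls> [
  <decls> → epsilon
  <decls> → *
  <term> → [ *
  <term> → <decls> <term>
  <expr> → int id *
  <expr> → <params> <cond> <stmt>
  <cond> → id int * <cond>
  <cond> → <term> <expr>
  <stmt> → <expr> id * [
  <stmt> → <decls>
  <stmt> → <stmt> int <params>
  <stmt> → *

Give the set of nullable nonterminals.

Directly nullable (have an epsilon-production): <decls>.
<stmt> → <decls> with every symbol nullable, so <stmt> is nullable.
No other nonterminal has a production whose RHS symbols are all nullable.

{ <decls>, <stmt> }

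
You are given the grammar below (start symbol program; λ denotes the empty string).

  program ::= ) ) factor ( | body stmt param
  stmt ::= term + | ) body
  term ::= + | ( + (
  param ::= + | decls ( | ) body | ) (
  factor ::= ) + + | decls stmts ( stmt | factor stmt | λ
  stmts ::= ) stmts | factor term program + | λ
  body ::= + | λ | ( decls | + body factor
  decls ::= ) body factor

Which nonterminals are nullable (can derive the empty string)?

Directly nullable (have an λ-production): factor, stmts, body.
No other nonterminal has a production whose RHS symbols are all nullable.

{ body, factor, stmts }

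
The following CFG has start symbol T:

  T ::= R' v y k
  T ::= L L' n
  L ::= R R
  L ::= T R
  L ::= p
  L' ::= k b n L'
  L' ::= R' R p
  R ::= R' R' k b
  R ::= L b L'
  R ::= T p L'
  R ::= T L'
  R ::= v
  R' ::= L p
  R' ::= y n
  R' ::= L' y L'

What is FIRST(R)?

{ k, p, v, y }

From R ::= R' R' k b: add FIRST(R') = { k, p, v, y }.
From R ::= L b L': add FIRST(L) = { k, p, v, y }.
From R ::= T p L': add FIRST(T) = { k, p, v, y }.
From R ::= T L': add FIRST(T) = { k, p, v, y }.
R ::= v contributes {v}.
Union: FIRST(R) = { k, p, v, y }.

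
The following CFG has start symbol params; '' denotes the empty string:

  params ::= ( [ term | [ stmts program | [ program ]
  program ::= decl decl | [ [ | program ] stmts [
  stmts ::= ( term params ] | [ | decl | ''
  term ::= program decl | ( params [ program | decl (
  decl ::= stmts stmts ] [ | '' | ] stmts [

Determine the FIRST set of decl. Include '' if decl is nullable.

From decl ::= stmts stmts ] [: stmts, stmts nullable, take FIRST(stmts) ∪ FIRST(stmts) ∪ {]} = { (, [, ] }.
decl ::= '' contributes ''.
decl ::= ] stmts [ contributes {]}.
Union: FIRST(decl) = { (, [, ], '' }.

{ (, [, ], '' }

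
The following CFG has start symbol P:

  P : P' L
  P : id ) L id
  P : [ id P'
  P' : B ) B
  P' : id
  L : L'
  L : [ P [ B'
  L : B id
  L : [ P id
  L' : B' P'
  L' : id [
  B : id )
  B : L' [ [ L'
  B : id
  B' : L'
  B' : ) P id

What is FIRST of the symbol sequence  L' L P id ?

{ ), id }

Add FIRST(L') = { ), id }; L' is not nullable, stop.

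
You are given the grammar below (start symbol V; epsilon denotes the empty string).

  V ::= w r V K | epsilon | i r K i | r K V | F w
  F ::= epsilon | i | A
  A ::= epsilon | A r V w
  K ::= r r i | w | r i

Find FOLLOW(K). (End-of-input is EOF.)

{ EOF, i, r, w }

In V ::= w r V K: K is at the end, add FOLLOW(V) = { EOF, r, w }.
In V ::= i r K i: add FIRST(i) = { i }.
In V ::= r K V: add FIRST(V)\{epsilon} = { i, r, w }.
  Since V is nullable, also add FOLLOW(V) = { EOF, r, w }.
Union: FOLLOW(K) = { EOF, i, r, w }.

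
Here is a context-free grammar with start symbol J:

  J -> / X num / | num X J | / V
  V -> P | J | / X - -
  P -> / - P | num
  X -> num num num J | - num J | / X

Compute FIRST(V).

From V -> P: add FIRST(P) = { /, num }.
From V -> J: add FIRST(J) = { /, num }.
V -> / X - - contributes {/}.
Union: FIRST(V) = { /, num }.

{ /, num }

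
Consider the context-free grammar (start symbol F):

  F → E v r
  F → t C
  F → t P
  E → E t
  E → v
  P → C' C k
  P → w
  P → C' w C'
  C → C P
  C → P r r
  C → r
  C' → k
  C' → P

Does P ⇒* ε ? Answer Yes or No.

No

No nonterminal in this grammar is nullable.
No production of P has an RHS whose symbols are all nullable, so P is not nullable.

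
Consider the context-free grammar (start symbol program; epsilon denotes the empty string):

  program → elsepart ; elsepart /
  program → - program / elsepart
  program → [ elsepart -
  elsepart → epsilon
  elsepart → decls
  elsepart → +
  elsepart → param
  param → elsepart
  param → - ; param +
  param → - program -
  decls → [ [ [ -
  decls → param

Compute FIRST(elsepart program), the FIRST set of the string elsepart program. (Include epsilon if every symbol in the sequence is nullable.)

Add FIRST(elsepart)\{epsilon} = { +, -, [ }; elsepart is nullable, continue.
Add FIRST(program) = { +, -, ;, [ }; program is not nullable, stop.

{ +, -, ;, [ }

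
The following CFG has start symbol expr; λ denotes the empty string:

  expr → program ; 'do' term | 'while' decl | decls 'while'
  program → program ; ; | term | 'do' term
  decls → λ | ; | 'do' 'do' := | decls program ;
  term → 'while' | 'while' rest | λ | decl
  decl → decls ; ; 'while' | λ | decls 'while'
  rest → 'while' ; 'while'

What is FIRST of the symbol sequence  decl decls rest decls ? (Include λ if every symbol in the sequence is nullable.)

{ 'do', 'while', ; }

Add FIRST(decl)\{λ} = { 'do', 'while', ; }; decl is nullable, continue.
Add FIRST(decls)\{λ} = { 'do', 'while', ; }; decls is nullable, continue.
Add FIRST(rest) = { 'while' }; rest is not nullable, stop.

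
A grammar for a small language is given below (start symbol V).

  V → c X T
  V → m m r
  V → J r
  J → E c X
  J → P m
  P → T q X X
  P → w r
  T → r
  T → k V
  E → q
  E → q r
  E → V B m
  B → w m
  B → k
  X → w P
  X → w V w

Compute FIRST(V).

{ c, k, m, q, r, w }

V → c X T contributes {c}.
V → m m r contributes {m}.
From V → J r: add FIRST(J) = { c, k, m, q, r, w }.
Union: FIRST(V) = { c, k, m, q, r, w }.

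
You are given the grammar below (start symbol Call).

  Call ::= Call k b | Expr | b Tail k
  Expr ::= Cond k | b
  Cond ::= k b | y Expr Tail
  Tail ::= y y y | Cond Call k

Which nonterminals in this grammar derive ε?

{ } (none)

No nonterminal has an empty production or an RHS whose symbols are all nullable.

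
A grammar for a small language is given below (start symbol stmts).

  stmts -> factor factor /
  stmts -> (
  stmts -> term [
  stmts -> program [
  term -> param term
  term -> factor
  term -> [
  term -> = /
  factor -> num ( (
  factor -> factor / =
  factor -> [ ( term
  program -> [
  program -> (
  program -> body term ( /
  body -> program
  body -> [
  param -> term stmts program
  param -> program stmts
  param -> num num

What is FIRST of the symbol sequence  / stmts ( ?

{ / }

/ is a terminal; add {/} and stop.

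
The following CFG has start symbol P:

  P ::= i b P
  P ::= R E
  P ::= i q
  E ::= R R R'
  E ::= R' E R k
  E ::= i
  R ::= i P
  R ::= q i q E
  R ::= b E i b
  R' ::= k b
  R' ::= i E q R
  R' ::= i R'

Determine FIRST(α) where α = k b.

{ k }

k is a terminal; add {k} and stop.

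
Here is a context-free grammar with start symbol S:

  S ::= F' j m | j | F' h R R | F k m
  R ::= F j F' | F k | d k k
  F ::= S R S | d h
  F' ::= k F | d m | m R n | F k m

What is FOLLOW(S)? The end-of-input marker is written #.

S is the start symbol, so # ∈ FOLLOW(S).
In F ::= S R S: add FIRST(R S) = { d, j, k, m }.
In F ::= S R S: S is at the end, add FOLLOW(F) = { #, d, h, j, k, m, n }.
Union: FOLLOW(S) = { #, d, h, j, k, m, n }.

{ #, d, h, j, k, m, n }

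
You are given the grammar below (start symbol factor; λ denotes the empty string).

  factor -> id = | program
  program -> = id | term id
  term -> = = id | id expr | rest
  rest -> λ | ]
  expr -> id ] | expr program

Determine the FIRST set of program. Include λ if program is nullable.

{ =, ], id }

program -> = id contributes {=}.
From program -> term id: term nullable, take FIRST(term) ∪ {id} = { =, ], id }.
Union: FIRST(program) = { =, ], id }.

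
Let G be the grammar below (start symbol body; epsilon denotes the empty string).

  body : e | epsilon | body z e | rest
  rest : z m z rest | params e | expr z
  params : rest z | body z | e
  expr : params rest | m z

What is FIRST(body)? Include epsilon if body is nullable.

{ e, m, z, epsilon }

body : e contributes {e}.
body : epsilon contributes epsilon.
From body : body z e: body nullable, take FIRST(body) ∪ {z} = { e, m, z }.
From body : rest: add FIRST(rest) = { e, m, z }.
Union: FIRST(body) = { e, m, z, epsilon }.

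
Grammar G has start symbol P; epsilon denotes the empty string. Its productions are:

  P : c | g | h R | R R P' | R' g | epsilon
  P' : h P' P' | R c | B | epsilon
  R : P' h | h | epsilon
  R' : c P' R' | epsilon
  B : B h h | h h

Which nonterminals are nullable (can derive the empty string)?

{ P, P', R, R' }

Directly nullable (have an epsilon-production): P, P', R, R'.
No other nonterminal has a production whose RHS symbols are all nullable.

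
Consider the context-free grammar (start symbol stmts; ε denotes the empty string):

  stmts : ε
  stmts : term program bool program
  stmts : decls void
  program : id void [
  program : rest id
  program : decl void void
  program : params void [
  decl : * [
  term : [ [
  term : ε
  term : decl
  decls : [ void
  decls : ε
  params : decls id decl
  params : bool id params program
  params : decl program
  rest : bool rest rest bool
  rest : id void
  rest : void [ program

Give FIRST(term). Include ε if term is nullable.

term : [ [ contributes {[}.
term : ε contributes ε.
From term : decl: add FIRST(decl) = { * }.
Union: FIRST(term) = { *, [, ε }.

{ *, [, ε }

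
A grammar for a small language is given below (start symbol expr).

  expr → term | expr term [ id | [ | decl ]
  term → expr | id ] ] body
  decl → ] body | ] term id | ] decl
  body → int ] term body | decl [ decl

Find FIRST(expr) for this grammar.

From expr → term: add FIRST(term) = { [, ], id }.
From expr → expr term [ id: add FIRST(expr) = { [, ], id }.
expr → [ contributes {[}.
From expr → decl ]: add FIRST(decl) = { ] }.
Union: FIRST(expr) = { [, ], id }.

{ [, ], id }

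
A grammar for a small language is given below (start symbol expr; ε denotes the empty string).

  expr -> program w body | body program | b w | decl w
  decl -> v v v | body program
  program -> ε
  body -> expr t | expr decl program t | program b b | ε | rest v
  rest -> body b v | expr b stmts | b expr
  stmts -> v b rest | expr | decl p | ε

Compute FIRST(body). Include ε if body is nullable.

{ b, t, v, w, ε }

From body -> expr t: expr nullable, take FIRST(expr) ∪ {t} = { b, t, v, w }.
From body -> expr decl program t: expr, decl, program nullable, take FIRST(expr) ∪ FIRST(decl) ∪ FIRST(program) ∪ {t} = { b, t, v, w }.
From body -> program b b: program nullable, take FIRST(program) ∪ {b} = { b }.
body -> ε contributes ε.
From body -> rest v: add FIRST(rest) = { b, t, v, w }.
Union: FIRST(body) = { b, t, v, w, ε }.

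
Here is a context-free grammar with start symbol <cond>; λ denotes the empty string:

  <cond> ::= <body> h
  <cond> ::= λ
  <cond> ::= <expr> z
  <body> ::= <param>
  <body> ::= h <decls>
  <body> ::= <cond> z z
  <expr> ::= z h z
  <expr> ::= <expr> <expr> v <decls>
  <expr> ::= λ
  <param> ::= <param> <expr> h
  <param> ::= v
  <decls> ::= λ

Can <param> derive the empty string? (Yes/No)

No

Nullable nonterminals: <cond>, <decls>, <expr>.
No production of <param> has an RHS whose symbols are all nullable, so <param> is not nullable.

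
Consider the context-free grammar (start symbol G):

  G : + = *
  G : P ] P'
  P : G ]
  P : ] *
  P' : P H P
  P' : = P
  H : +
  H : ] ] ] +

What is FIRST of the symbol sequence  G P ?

Add FIRST(G) = { +, ] }; G is not nullable, stop.

{ +, ] }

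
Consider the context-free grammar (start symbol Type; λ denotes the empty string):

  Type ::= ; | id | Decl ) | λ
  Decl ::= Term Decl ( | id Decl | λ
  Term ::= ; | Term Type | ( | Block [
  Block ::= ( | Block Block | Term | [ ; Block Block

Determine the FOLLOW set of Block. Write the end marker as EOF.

{ (, ;, [ }

In Term ::= Block [: add FIRST([) = { [ }.
In Block ::= Block Block: add FIRST(Block) = { (, ;, [ }.
In Block ::= Block Block: Block is at the end, add FOLLOW(Block) = { (, ;, [ }.
In Block ::= [ ; Block Block: add FIRST(Block) = { (, ;, [ }.
In Block ::= [ ; Block Block: Block is at the end, add FOLLOW(Block) = { (, ;, [ }.
Union: FOLLOW(Block) = { (, ;, [ }.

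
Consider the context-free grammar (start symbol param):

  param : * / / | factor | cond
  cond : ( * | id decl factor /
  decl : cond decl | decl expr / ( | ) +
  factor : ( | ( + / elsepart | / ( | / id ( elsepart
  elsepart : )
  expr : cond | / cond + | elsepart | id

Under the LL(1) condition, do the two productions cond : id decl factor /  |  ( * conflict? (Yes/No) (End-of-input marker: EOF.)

No

FIRST(id decl factor /) = { id } and FIRST(( *) = { ( }.
The FIRST sets are disjoint and neither alternative is nullable — no conflict.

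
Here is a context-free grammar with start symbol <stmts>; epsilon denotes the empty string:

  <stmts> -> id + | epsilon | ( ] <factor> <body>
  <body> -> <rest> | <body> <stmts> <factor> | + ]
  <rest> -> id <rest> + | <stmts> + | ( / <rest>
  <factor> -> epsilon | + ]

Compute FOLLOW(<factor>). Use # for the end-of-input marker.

In <stmts> -> ( ] <factor> <body>: add FIRST(<body>) = { (, +, id }.
In <body> -> <body> <stmts> <factor>: <factor> is at the end, add FOLLOW(<body>) = { #, (, +, id }.
Union: FOLLOW(<factor>) = { #, (, +, id }.

{ #, (, +, id }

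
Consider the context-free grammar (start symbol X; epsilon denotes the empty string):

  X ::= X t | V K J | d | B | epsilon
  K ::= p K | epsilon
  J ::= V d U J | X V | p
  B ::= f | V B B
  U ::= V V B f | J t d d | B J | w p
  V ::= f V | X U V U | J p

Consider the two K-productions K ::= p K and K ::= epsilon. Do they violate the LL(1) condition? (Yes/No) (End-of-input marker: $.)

Yes

FIRST(p K) = { p } and FIRST(epsilon) = { epsilon }.
The second alternative is nullable and FOLLOW(K) = { d, f, p, t, w } shares p with FIRST of the first — conflict.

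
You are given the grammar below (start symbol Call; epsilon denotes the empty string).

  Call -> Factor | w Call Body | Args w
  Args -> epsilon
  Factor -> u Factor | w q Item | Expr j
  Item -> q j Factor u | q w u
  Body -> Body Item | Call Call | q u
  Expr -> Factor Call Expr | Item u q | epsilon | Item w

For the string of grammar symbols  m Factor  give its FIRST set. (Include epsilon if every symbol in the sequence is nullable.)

{ m }

m is a terminal; add {m} and stop.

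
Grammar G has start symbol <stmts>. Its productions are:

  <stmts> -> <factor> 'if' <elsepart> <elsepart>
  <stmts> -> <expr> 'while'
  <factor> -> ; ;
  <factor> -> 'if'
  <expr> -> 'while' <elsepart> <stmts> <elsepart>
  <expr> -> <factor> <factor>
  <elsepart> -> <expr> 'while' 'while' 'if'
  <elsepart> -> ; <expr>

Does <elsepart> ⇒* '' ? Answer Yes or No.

No

No nonterminal in this grammar is nullable.
No production of <elsepart> has an RHS whose symbols are all nullable, so <elsepart> is not nullable.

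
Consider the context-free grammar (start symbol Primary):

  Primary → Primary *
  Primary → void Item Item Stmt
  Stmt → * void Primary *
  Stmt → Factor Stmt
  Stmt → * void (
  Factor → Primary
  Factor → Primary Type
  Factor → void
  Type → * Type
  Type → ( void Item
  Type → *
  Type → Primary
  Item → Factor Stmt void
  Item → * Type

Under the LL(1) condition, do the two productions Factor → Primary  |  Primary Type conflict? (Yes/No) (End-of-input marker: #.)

FIRST(Primary) = { void } and FIRST(Primary Type) = { void }.
Both contain void, so the two alternatives are not disjoint — LL(1) conflict.

Yes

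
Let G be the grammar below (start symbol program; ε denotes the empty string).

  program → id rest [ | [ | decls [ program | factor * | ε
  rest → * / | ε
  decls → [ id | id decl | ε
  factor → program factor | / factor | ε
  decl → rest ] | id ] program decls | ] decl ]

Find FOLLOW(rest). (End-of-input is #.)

{ [, ] }

In program → id rest [: add FIRST([) = { [ }.
In decl → rest ]: add FIRST(]) = { ] }.
Union: FOLLOW(rest) = { [, ] }.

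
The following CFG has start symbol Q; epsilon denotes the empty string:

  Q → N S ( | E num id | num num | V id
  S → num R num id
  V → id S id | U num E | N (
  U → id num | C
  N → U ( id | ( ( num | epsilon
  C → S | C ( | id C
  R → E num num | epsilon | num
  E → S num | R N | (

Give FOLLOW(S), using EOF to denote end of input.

In Q → N S (: add FIRST(() = { ( }.
In V → id S id: add FIRST(id) = { id }.
In C → S: S is at the end, add FOLLOW(C) = { (, num }.
In E → S num: add FIRST(num) = { num }.
Union: FOLLOW(S) = { (, id, num }.

{ (, id, num }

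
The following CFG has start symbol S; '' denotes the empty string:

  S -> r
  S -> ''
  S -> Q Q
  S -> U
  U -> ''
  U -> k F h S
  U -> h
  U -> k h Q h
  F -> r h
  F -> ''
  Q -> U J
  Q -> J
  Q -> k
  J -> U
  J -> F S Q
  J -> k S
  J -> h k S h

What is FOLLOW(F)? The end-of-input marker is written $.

In U -> k F h S: add FIRST(h S) = { h }.
In J -> F S Q: add FIRST(S Q)\{''} = { h, k, r }.
  Since S Q is nullable, also add FOLLOW(J) = { $, h, k, r }.
Union: FOLLOW(F) = { $, h, k, r }.

{ $, h, k, r }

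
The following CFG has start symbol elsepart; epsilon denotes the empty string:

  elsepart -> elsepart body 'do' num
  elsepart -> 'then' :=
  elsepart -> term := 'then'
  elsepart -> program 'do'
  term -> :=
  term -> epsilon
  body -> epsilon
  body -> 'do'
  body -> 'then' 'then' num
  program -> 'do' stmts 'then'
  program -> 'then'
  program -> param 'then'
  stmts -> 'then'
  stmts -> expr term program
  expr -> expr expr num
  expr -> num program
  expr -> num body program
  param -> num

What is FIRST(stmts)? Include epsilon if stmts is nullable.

{ 'then', num }

stmts -> 'then' contributes {'then'}.
From stmts -> expr term program: add FIRST(expr) = { num }.
Union: FIRST(stmts) = { 'then', num }.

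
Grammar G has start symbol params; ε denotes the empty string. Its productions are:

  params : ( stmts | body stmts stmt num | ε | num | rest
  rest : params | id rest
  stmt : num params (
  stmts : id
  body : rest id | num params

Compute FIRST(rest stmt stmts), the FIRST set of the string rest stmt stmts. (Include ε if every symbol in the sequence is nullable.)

Add FIRST(rest)\{ε} = { (, id, num }; rest is nullable, continue.
Add FIRST(stmt) = { num }; stmt is not nullable, stop.

{ (, id, num }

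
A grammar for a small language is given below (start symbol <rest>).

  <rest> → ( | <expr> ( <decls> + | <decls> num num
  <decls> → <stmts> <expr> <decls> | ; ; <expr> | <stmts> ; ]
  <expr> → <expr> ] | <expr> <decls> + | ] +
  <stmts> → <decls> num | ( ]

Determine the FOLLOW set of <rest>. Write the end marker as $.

<rest> is the start symbol, so $ ∈ FOLLOW(<rest>).
Union: FOLLOW(<rest>) = { $ }.

{ $ }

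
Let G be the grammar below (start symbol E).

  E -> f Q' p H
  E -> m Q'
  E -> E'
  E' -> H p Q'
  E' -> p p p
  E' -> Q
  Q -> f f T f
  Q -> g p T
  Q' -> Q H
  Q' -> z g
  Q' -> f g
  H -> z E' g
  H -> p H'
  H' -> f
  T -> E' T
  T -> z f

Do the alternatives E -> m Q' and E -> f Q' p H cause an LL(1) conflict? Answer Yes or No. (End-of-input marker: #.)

No

FIRST(m Q') = { m } and FIRST(f Q' p H) = { f }.
The FIRST sets are disjoint and neither alternative is nullable — no conflict.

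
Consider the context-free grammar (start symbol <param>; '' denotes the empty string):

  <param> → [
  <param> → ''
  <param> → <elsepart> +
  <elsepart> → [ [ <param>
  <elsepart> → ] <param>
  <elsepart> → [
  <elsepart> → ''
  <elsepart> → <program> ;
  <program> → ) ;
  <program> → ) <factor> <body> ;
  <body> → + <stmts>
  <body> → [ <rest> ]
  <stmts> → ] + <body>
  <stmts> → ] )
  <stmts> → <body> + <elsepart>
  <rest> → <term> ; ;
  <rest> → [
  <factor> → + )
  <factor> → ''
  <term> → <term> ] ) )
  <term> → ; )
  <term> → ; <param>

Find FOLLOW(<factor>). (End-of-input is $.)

{ +, [ }

In <program> → ) <factor> <body> ;: add FIRST(<body> ;) = { +, [ }.
Union: FOLLOW(<factor>) = { +, [ }.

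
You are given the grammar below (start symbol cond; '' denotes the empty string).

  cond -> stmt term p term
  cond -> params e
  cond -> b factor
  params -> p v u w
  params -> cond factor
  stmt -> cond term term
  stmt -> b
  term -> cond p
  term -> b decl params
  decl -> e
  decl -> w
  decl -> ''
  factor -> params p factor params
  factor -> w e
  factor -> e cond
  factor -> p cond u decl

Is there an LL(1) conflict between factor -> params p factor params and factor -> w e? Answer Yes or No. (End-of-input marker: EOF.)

No

FIRST(params p factor params) = { b, p } and FIRST(w e) = { w }.
The FIRST sets are disjoint and neither alternative is nullable — no conflict.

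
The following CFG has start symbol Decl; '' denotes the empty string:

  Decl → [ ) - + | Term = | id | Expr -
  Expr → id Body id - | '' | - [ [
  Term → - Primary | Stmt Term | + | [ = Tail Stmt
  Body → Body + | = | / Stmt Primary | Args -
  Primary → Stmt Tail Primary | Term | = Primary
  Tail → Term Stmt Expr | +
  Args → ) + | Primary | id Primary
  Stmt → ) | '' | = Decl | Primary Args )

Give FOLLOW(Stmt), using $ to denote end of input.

{ ), +, -, =, [, id }

In Term → Stmt Term: add FIRST(Term) = { ), +, -, =, [ }.
In Term → [ = Tail Stmt: Stmt is at the end, add FOLLOW(Term) = { ), +, -, =, [, id }.
In Body → / Stmt Primary: add FIRST(Primary) = { ), +, -, =, [ }.
In Primary → Stmt Tail Primary: add FIRST(Tail Primary) = { ), +, -, =, [ }.
In Tail → Term Stmt Expr: add FIRST(Expr)\{''} = { -, id }.
  Since Expr is nullable, also add FOLLOW(Tail) = { ), +, -, =, [, id }.
Union: FOLLOW(Stmt) = { ), +, -, =, [, id }.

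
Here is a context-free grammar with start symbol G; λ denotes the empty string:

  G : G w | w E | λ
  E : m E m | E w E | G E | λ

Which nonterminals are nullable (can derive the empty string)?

{ E, G }

Directly nullable (have an λ-production): G, E.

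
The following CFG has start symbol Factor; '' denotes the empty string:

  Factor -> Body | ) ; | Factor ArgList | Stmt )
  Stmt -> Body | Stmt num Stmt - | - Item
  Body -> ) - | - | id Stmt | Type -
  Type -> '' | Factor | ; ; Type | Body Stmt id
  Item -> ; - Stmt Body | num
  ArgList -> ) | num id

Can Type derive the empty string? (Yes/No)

Yes

Type has an ''-production, so Type ⇒ ''.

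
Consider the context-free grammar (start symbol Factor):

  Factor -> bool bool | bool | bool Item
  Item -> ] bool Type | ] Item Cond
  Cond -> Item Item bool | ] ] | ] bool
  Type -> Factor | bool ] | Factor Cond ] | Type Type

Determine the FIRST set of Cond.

{ ] }

From Cond -> Item Item bool: add FIRST(Item) = { ] }.
Cond -> ] ] contributes {]}.
Cond -> ] bool contributes {]}.
Union: FIRST(Cond) = { ] }.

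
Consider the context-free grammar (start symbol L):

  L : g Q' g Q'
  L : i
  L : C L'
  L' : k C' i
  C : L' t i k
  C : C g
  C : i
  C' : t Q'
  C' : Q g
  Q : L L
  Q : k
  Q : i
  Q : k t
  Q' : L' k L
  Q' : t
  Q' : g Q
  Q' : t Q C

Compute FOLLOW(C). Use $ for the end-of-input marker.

{ $, g, i, k }

In L : C L': add FIRST(L') = { k }.
In C : C g: add FIRST(g) = { g }.
In Q' : t Q C: C is at the end, add FOLLOW(Q') = { $, g, i, k }.
Union: FOLLOW(C) = { $, g, i, k }.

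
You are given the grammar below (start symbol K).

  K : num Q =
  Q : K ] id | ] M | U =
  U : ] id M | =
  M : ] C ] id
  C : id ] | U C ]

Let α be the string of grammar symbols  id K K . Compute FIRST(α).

id is a terminal; add {id} and stop.

{ id }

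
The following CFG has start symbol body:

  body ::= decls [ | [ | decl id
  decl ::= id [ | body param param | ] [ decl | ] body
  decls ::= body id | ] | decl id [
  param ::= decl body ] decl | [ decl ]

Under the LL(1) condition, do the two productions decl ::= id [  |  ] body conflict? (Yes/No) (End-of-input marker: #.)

FIRST(id [) = { id } and FIRST(] body) = { ] }.
The FIRST sets are disjoint and neither alternative is nullable — no conflict.

No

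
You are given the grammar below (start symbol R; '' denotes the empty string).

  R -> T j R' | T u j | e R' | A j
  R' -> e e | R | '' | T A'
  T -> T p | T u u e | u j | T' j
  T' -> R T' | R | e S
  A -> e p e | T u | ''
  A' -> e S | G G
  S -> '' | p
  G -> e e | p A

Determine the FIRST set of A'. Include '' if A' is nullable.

A' -> e S contributes {e}.
From A' -> G G: add FIRST(G) = { e, p }.
Union: FIRST(A') = { e, p }.

{ e, p }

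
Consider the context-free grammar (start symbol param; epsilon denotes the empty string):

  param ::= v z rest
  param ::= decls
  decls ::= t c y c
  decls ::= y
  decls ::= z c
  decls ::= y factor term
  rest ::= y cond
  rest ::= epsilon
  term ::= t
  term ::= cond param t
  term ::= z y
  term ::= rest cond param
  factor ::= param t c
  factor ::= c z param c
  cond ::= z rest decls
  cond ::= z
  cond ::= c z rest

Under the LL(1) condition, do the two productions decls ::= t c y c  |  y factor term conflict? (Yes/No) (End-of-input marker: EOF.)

No

FIRST(t c y c) = { t } and FIRST(y factor term) = { y }.
The FIRST sets are disjoint and neither alternative is nullable — no conflict.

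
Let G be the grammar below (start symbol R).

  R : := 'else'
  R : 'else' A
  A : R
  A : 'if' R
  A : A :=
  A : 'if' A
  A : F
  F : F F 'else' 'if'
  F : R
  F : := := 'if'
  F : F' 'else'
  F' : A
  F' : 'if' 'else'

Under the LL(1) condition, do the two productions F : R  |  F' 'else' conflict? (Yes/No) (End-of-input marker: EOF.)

FIRST(R) = { 'else', := } and FIRST(F' 'else') = { 'else', 'if', := }.
Both contain 'else', so the two alternatives are not disjoint — LL(1) conflict.

Yes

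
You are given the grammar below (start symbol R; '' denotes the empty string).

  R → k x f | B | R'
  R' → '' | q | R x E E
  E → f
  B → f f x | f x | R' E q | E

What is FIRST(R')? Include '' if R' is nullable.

R' → '' contributes ''.
R' → q contributes {q}.
From R' → R x E E: R nullable, take FIRST(R) ∪ {x} = { f, k, q, x }.
Union: FIRST(R') = { f, k, q, x, '' }.

{ f, k, q, x, '' }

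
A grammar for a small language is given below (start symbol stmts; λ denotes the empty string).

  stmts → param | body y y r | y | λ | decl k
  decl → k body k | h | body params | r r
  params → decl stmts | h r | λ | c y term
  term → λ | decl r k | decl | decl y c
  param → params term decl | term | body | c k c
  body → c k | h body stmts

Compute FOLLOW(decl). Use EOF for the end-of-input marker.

In stmts → decl k: add FIRST(k) = { k }.
In params → decl stmts: add FIRST(stmts)\{λ} = { c, h, k, r, y }.
  Since stmts is nullable, also add FOLLOW(params) = { EOF, c, h, k, r, y }.
In term → decl r k: add FIRST(r k) = { r }.
In term → decl: decl is at the end, add FOLLOW(term) = { EOF, c, h, k, r, y }.
In term → decl y c: add FIRST(y c) = { y }.
In param → params term decl: decl is at the end, add FOLLOW(param) = { EOF, c, h, k, r, y }.
Union: FOLLOW(decl) = { EOF, c, h, k, r, y }.

{ EOF, c, h, k, r, y }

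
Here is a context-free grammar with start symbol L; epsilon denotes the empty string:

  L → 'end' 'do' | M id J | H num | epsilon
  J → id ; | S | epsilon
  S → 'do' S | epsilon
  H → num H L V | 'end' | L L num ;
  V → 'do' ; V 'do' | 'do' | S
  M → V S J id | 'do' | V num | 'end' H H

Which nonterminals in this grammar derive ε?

{ J, L, S, V }

Directly nullable (have an epsilon-production): L, J, S.
V → S with every symbol nullable, so V is nullable.
No other nonterminal has a production whose RHS symbols are all nullable.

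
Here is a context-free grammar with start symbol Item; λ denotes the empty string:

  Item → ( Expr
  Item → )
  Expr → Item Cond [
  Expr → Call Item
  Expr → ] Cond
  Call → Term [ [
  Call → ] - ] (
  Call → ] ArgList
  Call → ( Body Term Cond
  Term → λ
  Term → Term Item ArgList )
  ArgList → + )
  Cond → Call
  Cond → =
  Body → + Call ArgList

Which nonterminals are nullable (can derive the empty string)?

{ Term }

Directly nullable (have an λ-production): Term.
No other nonterminal has a production whose RHS symbols are all nullable.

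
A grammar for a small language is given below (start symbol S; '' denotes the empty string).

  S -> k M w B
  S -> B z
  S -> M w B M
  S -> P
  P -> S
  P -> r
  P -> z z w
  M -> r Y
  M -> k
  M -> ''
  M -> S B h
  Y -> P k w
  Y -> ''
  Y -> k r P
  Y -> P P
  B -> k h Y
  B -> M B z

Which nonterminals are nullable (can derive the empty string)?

Directly nullable (have an ''-production): M, Y.
No other nonterminal has a production whose RHS symbols are all nullable.

{ M, Y }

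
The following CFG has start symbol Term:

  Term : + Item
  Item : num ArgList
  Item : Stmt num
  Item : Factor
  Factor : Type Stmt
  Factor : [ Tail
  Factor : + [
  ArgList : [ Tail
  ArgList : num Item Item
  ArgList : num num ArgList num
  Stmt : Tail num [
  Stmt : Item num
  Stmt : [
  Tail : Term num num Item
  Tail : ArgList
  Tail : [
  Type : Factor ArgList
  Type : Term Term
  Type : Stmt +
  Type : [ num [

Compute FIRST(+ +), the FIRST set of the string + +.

+ is a terminal; add {+} and stop.

{ + }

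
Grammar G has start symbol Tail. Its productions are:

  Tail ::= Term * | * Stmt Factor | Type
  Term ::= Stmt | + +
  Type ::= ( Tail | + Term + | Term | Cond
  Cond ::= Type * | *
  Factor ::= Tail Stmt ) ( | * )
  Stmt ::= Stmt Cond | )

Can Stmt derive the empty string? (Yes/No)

No nonterminal in this grammar is nullable.
No production of Stmt has an RHS whose symbols are all nullable, so Stmt is not nullable.

No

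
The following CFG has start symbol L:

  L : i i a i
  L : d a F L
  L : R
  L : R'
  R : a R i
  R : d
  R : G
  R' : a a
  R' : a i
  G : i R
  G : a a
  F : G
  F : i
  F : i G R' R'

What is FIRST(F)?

{ a, i }

From F : G: add FIRST(G) = { a, i }.
F : i contributes {i}.
F : i G R' R' contributes {i}.
Union: FIRST(F) = { a, i }.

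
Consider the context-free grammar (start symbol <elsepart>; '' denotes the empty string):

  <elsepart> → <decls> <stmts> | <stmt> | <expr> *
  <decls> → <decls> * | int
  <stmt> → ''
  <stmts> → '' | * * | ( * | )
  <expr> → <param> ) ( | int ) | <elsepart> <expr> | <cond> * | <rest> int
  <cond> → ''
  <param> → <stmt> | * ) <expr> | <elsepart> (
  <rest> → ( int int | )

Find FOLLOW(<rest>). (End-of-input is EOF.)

{ int }

In <expr> → <rest> int: add FIRST(int) = { int }.
Union: FOLLOW(<rest>) = { int }.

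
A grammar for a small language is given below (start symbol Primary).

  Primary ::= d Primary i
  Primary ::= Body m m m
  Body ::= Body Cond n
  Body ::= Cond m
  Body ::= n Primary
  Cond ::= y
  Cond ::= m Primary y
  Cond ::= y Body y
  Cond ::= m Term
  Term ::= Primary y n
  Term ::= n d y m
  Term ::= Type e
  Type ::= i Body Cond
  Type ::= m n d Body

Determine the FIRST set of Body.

From Body ::= Body Cond n: add FIRST(Body) = { m, n, y }.
From Body ::= Cond m: add FIRST(Cond) = { m, y }.
Body ::= n Primary contributes {n}.
Union: FIRST(Body) = { m, n, y }.

{ m, n, y }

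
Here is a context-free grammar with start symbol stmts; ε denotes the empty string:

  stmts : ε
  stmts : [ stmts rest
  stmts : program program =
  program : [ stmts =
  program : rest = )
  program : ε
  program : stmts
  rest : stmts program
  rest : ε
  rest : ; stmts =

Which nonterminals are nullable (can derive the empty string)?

Directly nullable (have an ε-production): stmts, program, rest.

{ program, rest, stmts }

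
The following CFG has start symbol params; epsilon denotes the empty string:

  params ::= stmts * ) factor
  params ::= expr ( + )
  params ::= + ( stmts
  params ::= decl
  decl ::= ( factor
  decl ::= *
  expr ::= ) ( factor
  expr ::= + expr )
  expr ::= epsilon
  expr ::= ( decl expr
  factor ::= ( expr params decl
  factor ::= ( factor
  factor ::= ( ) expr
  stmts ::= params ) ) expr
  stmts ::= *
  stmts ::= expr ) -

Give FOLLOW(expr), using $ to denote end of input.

{ $, (, ), *, + }

In params ::= expr ( + ): add FIRST(( + )) = { ( }.
In expr ::= + expr ): add FIRST()) = { ) }.
In expr ::= ( decl expr: expr is at the end, add FOLLOW(expr) = { $, (, ), *, + }.
In factor ::= ( expr params decl: add FIRST(params decl) = { (, ), *, + }.
In factor ::= ( ) expr: expr is at the end, add FOLLOW(factor) = { $, (, ), *, + }.
In stmts ::= params ) ) expr: expr is at the end, add FOLLOW(stmts) = { $, (, ), * }.
In stmts ::= expr ) -: add FIRST() -) = { ) }.
Union: FOLLOW(expr) = { $, (, ), *, + }.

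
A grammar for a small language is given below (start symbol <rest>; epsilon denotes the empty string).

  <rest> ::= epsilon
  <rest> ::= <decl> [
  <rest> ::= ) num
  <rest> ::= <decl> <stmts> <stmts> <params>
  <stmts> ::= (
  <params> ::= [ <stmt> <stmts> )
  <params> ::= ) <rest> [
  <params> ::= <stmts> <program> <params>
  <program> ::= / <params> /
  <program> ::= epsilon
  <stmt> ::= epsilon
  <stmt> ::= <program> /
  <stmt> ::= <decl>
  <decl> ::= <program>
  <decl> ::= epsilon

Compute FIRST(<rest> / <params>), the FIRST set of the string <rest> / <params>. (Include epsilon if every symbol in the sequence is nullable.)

Add FIRST(<rest>)\{epsilon} = { (, ), /, [ }; <rest> is nullable, continue.
/ is a terminal; add {/} and stop.

{ (, ), /, [ }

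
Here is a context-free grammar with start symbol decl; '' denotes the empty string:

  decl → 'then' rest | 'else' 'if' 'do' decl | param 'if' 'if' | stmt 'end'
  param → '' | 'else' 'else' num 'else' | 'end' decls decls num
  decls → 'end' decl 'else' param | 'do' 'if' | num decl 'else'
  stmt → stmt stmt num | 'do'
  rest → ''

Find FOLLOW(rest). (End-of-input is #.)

{ #, 'else' }

In decl → 'then' rest: rest is at the end, add FOLLOW(decl) = { #, 'else' }.
Union: FOLLOW(rest) = { #, 'else' }.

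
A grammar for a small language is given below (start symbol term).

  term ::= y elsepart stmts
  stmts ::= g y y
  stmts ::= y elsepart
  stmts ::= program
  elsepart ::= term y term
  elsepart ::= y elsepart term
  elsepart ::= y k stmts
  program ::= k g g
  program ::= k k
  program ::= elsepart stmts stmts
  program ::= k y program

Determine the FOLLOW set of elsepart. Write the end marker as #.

In term ::= y elsepart stmts: add FIRST(stmts) = { g, k, y }.
In stmts ::= y elsepart: elsepart is at the end, add FOLLOW(stmts) = { #, g, k, y }.
In elsepart ::= y elsepart term: add FIRST(term) = { y }.
In program ::= elsepart stmts stmts: add FIRST(stmts stmts) = { g, k, y }.
Union: FOLLOW(elsepart) = { #, g, k, y }.

{ #, g, k, y }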